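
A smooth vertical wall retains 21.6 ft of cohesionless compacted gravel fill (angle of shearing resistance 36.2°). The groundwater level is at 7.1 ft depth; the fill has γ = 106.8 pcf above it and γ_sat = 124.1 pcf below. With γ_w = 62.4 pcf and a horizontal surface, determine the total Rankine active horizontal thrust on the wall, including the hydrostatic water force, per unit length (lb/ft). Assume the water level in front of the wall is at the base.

11800 lb/ft

K_a = tan²(45° − φ/2) = 0.2574.
γ' = 124.1 − 62.4 = 61.70 pcf. Depth below WT = 14.5 ft.
σ'_h at WT = K_a γ d_w = 195.2 psf; at base = 195.2 + K_a γ' × 14.5 = 425.4 psf.
P₁ (0–7.1 ft) = ½×195.2×7.1 = 692.8. P₂ (7.1–21.6 ft) = ½(195.2+425.4)×14.5 = 4499.
P_w = ½ γ_w h₂² = 0.5×62.4×14.5² = 6560. Total = 692.8+4499+6560 = 11750 lb/ft.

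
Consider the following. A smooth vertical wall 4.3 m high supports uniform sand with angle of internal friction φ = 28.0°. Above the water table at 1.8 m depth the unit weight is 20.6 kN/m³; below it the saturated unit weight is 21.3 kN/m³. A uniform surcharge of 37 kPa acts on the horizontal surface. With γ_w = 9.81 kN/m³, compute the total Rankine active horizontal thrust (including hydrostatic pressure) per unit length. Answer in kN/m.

147 kN/m

K_a = tan²(45° − φ/2) = 0.3610.
γ' = 21.3 − 9.81 = 11.49 kN/m³. h₂ = H − d_w = 2.5 m.
σ'_h: at surface K_a·q = 13.36; at WT K_a(q+γd_w) = 26.75; at base K_a(q+γd_w+γ'h₂) = 37.12 kPa.
P₁ = ½(13.36+26.75)×1.8 = 36.09; P₂ = ½(26.75+37.12)×2.5 = 79.83; P_w = ½γ_w h₂² = 30.66.
Total = 36.09+79.83+30.66 = 146.6 kN/m.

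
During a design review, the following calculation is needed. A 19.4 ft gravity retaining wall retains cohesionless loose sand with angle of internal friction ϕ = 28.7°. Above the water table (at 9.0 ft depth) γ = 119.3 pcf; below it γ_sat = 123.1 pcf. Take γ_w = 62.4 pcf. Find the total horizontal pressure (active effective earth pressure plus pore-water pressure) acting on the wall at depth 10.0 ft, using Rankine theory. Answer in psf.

K_a = (1 − sin φ)/(1 + sin φ) = 0.3511.
γ' = 123.1 − 62.4 = 60.70 pcf.
Effective vertical stress at 10.0 ft: σ'_v = 119.3×9.0 + 60.70×1.00 = 1134 psf.
σ'_h = K_a σ'_v = 0.3511 × 1134 = 398.3 psf; u = γ_w × 1.00 = 62.40 psf.
Total σ_h = 398.3 + 62.40 = 460.7 psf.

461 psf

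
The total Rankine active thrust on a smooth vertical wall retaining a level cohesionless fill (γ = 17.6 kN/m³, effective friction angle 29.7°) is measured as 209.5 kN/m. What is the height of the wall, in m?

8.40 m

K_a = 0.3374. P_a = ½ K_a γ H² ⇒ H = √(2P_a/(K_a γ)).
H = √(2×209.5/(0.3374×17.6)) = 8.400 m.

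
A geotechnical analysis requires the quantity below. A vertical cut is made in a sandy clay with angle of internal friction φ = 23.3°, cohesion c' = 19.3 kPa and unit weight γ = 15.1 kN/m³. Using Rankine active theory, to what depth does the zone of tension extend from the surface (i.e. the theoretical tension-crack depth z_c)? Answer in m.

K_a = tan²(45° − 23.3°/2) = 0.4331; √K_a = 0.6581.
The active pressure is zero where K_a γ z = 2c√K_a, so z_c = 2c/(γ√K_a) = 2×19.3/(15.1×0.6581) = 3.884 m.

3.88 m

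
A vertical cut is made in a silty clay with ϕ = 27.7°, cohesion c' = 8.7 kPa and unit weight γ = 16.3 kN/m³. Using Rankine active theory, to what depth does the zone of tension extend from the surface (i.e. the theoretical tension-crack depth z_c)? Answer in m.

1.77 m

K_a = tan²(45° − 27.7°/2) = 0.3653; √K_a = 0.6044.
The active pressure is zero where K_a γ z = 2c√K_a, so z_c = 2c/(γ√K_a) = 2×8.7/(16.3×0.6044) = 1.766 m.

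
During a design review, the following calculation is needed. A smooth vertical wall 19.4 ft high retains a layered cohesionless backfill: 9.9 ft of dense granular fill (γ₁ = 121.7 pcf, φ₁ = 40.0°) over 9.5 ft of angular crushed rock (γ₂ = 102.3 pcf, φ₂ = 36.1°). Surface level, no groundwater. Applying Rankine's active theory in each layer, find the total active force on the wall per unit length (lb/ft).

K_a1 = tan²(45°−40.0°/2) = 0.2174; K_a2 = tan²(45°−36.1°/2) = 0.2585.
Layer 1: σ at base = K_a1 γ₁ h₁ = 262.0 psf; P₁ = ½×262.0×9.9 = 1297.
Layer 2: σ_v at top = γ₁h₁ = 1205; σ_h top = K_a2×1205 = 311.4; σ_h base = K_a2×(1205+102.3×9.5) = 562.7.
P₂ = ½(311.4+562.7)×9.5 = 4152. Total P_a = 1297+4152 = 5449 lb/ft.

5450 lb/ft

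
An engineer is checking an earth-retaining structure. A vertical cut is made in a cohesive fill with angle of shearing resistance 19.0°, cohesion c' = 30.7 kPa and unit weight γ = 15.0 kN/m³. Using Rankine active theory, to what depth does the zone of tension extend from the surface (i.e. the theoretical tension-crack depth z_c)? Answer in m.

K_a = tan²(45° − 19.0°/2) = 0.5088; √K_a = 0.7133.
The active pressure is zero where K_a γ z = 2c√K_a, so z_c = 2c/(γ√K_a) = 2×30.7/(15.0×0.7133) = 5.739 m.

5.74 m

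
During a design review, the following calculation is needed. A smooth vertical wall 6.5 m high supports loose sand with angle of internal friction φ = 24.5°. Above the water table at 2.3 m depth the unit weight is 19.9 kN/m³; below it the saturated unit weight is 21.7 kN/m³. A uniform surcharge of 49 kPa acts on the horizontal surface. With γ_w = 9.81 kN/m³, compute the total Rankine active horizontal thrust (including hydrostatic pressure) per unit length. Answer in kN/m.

K_a = tan²(45° − φ/2) = 0.4137.
γ' = 21.7 − 9.81 = 11.89 kN/m³. h₂ = H − d_w = 4.2 m.
σ'_h: at surface K_a·q = 20.27; at WT K_a(q+γd_w) = 39.21; at base K_a(q+γd_w+γ'h₂) = 59.87 kPa.
P₁ = ½(20.27+39.21)×2.3 = 68.40; P₂ = ½(39.21+59.87)×4.2 = 208.1; P_w = ½γ_w h₂² = 86.52.
Total = 68.40+208.1+86.52 = 363.0 kN/m.

363 kN/m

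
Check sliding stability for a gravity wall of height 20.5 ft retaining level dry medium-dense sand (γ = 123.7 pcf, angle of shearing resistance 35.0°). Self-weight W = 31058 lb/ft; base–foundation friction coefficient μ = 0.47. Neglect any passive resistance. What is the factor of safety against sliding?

K_a = tan²(45° − 35.0°/2) = 0.2710.
P_a = ½K_aγH² = 0.5×0.2710×123.7×20.5² = 7044 lb/ft, acting at H/3 = 6.833 ft above the base.
FS_sliding = μW / P_a = 0.47×31058 / 7044 = 2.072.

2.07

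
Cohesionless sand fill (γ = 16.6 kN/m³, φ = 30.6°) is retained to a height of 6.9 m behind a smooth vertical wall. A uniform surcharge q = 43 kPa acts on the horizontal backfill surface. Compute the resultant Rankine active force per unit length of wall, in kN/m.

K_a = tan²(45° − φ/2) = 0.3253.
Soil triangle: ½ K_a γ H² = 0.5×0.3253×16.6×6.9² = 128.6 kN/m.
Surcharge rectangle: K_a q H = 0.3253×43×6.9 = 96.53 kN/m.
Total = 128.6 + 96.53 = 225.1 kN/m.

225 kN/m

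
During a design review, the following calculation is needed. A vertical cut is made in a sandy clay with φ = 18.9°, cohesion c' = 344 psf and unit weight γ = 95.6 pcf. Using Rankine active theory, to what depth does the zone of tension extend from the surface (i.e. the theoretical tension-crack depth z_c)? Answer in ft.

10.1 ft

K_a = tan²(45° − 18.9°/2) = 0.5107; √K_a = 0.7146.
The active pressure is zero where K_a γ z = 2c√K_a, so z_c = 2c/(γ√K_a) = 2×344/(95.6×0.7146) = 10.07 ft.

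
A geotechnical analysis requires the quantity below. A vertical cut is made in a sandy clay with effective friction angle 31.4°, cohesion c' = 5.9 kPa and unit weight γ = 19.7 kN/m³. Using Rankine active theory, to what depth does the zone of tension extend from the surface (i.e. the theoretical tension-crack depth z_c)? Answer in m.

1.07 m

K_a = tan²(45° − 31.4°/2) = 0.3149; √K_a = 0.5612.
The active pressure is zero where K_a γ z = 2c√K_a, so z_c = 2c/(γ√K_a) = 2×5.9/(19.7×0.5612) = 1.067 m.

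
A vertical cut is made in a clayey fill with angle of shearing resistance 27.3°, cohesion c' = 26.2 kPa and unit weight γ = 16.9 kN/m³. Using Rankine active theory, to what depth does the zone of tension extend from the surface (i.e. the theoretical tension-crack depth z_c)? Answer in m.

5.09 m

K_a = tan²(45° − 27.3°/2) = 0.3711; √K_a = 0.6092.
The active pressure is zero where K_a γ z = 2c√K_a, so z_c = 2c/(γ√K_a) = 2×26.2/(16.9×0.6092) = 5.090 m.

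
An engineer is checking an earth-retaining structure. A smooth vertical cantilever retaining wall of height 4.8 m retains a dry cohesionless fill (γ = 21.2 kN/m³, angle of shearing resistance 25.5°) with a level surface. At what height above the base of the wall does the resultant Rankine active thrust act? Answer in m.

1.60 m

K_a = 0.3981.
The pressure distribution is triangular, so the resultant acts at H/3 above the base = 4.8/3 = 1.600 m.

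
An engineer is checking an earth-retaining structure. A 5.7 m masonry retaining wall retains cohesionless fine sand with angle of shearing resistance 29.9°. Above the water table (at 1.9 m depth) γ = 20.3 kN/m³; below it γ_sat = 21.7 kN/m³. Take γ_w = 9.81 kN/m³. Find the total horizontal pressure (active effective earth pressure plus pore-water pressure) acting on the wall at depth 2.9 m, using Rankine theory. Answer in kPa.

26.7 kPa

K_a = (1 − sin φ)/(1 + sin φ) = 0.3347.
γ' = 21.7 − 9.81 = 11.89 kN/m³.
Effective vertical stress at 2.9 m: σ'_v = 20.3×1.9 + 11.89×1.00 = 50.46 kPa.
σ'_h = K_a σ'_v = 0.3347 × 50.46 = 16.89 kPa; u = γ_w × 1.00 = 9.810 kPa.
Total σ_h = 16.89 + 9.810 = 26.70 kPa.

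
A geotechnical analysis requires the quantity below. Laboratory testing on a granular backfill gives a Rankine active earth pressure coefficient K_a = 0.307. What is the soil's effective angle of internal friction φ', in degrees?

32.0°

K_a = tan²(45° − φ/2) ⇒ 45° − φ/2 = arctan(√0.307) = 28.99°.
φ = 2(45° − 28.99°) = 32.02°.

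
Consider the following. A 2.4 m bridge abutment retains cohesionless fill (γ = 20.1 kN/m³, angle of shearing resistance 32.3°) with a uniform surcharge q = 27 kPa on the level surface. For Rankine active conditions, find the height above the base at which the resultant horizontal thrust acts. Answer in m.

K_a = 0.3035.
Triangular part P₁ = ½K_aγH² = 17.57 at H/3 = 0.8000 m; rectangular part P₂ = K_a q H = 19.67 at H/2 = 1.200 m.
ȳ = (P₁·0.8000 + P₂·1.200)/(P₁+P₂) = 1.011 m.

1.01 m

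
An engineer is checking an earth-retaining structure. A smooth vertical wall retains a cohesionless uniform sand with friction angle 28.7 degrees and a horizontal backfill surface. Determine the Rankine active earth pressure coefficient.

0.351

K_a = (1 − sin φ)/(1 + sin φ) = (1 − sin 28.7°)/(1 + sin 28.7°) = 0.3511.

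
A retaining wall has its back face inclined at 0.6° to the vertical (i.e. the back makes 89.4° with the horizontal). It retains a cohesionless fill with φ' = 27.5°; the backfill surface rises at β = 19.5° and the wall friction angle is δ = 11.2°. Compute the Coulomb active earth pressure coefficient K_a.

0.476

K_a = sin²(α+φ) / [sin²α · sin(α−δ) · (1 + √{sin(φ+δ)sin(φ−β) / (sin(α−δ)sin(α+β))})²].
With α = 89.4°, φ = 27.5°, δ = 11.2°, β = 19.5°: K_a = 0.4760.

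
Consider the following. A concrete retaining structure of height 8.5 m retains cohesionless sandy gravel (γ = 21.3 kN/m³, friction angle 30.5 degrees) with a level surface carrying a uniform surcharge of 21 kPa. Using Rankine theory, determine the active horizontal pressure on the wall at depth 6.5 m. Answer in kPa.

52.1 kPa

K_a = (1 − sin φ)/(1 + sin φ) = 0.3267.
σ_v = γz + q = 21.3 × 6.5 + 21 = 159.5 kPa.
σ_h = K_a σ_v = 0.3267 × 159.5 = 52.09 kPa.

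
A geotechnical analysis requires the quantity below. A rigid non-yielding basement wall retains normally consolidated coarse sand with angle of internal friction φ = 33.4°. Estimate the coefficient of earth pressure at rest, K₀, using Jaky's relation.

0.450

K₀ = 1 − sin φ' = 1 − sin 33.4° = 0.4495.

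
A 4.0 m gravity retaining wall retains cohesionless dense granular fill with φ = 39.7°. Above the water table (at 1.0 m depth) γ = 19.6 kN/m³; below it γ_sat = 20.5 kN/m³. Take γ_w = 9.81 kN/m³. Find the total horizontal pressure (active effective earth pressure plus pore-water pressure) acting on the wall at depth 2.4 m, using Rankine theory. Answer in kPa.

K_a = (1 − sin φ)/(1 + sin φ) = 0.2204.
γ' = 20.5 − 9.81 = 10.69 kN/m³.
Effective vertical stress at 2.4 m: σ'_v = 19.6×1.0 + 10.69×1.40 = 34.57 kPa.
σ'_h = K_a σ'_v = 0.2204 × 34.57 = 7.619 kPa; u = γ_w × 1.40 = 13.73 kPa.
Total σ_h = 7.619 + 13.73 = 21.35 kPa.

21.4 kPa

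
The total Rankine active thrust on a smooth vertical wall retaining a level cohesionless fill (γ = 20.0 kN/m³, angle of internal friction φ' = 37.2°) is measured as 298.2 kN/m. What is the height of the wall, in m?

11.0 m

K_a = 0.2464. P_a = ½ K_a γ H² ⇒ H = √(2P_a/(K_a γ)).
H = √(2×298.2/(0.2464×20.0)) = 11.00 m.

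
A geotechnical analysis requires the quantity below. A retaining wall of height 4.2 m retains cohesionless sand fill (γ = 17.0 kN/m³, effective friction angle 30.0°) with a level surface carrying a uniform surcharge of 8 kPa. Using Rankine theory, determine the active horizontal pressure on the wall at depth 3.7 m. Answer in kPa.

23.6 kPa

K_a = (1 − sin φ)/(1 + sin φ) = 0.3333.
σ_v = γz + q = 17.0 × 3.7 + 8 = 70.90 kPa.
σ_h = K_a σ_v = 0.3333 × 70.90 = 23.63 kPa.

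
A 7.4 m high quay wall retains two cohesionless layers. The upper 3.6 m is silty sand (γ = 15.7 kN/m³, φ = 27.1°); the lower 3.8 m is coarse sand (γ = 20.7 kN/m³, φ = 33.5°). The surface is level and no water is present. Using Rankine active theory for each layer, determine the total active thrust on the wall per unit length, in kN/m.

K_a1 = tan²(45°−27.1°/2) = 0.3741; K_a2 = tan²(45°−33.5°/2) = 0.2887.
Layer 1: σ at base = K_a1 γ₁ h₁ = 21.14 kPa; P₁ = ½×21.14×3.6 = 38.05.
Layer 2: σ_v at top = γ₁h₁ = 56.52; σ_h top = K_a2×56.52 = 16.32; σ_h base = K_a2×(56.52+20.7×3.8) = 39.03.
P₂ = ½(16.32+39.03)×3.8 = 105.2. Total P_a = 38.05+105.2 = 143.2 kN/m.

143 kN/m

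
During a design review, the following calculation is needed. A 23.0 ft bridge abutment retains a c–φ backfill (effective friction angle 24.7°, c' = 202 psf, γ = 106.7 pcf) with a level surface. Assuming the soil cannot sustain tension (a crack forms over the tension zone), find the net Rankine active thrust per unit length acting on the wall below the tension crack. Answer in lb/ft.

6400 lb/ft

K_a = 0.4106; √K_a = 0.6408.
Tension-crack depth z_c = 2c/(γ√K_a) = 2×202/(106.7×0.6408) = 5.909 ft.
σ_a at base = K_a γ H − 2c√K_a = 0.4106×106.7×23.0 − 2×202×0.6408 = 748.7 psf.
P_a = ½ × 748.7 × (H − z_c) = 0.5×748.7×17.09 = 6398 lb/ft.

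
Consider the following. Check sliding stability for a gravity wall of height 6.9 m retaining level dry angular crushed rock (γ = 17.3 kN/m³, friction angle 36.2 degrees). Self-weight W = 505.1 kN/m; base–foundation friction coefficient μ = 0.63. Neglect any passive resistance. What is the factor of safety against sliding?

3.00

K_a = tan²(45° − 36.2°/2) = 0.2574.
P_a = ½K_aγH² = 0.5×0.2574×17.3×6.9² = 106.0 kN/m, acting at H/3 = 2.300 m above the base.
FS_sliding = μW / P_a = 0.63×505.1 / 106.0 = 3.002.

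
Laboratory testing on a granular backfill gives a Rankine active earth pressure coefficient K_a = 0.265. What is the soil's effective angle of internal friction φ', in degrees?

35.5°

K_a = tan²(45° − φ/2) ⇒ 45° − φ/2 = arctan(√0.265) = 27.24°.
φ = 2(45° − 27.24°) = 35.52°.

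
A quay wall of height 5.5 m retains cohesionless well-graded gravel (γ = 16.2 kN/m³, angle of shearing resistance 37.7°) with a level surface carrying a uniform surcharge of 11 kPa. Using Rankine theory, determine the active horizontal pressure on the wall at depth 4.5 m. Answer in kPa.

20.2 kPa

K_a = (1 − sin φ)/(1 + sin φ) = 0.2411.
σ_v = γz + q = 16.2 × 4.5 + 11 = 83.90 kPa.
σ_h = K_a σ_v = 0.2411 × 83.90 = 20.22 kPa.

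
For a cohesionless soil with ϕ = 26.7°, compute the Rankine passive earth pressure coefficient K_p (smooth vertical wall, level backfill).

2.63

K_p = (1 + sin φ)/(1 − sin φ) = tan²(45° + 26.7°/2) = 2.632.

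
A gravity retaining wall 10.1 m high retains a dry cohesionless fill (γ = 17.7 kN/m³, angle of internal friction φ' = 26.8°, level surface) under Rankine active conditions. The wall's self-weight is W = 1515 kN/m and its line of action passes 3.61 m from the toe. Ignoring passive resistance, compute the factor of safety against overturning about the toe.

4.75

K_a = tan²(45° − 26.8°/2) = 0.3785.
P_a = ½K_aγH² = 0.5×0.3785×17.7×10.1² = 341.7 kN/m, acting at H/3 = 3.367 m above the base.
Overturning moment M_o = P_a × H/3 = 341.7 × 3.367 = 1150.
Resisting moment M_r = W × 3.61 = 1515 × 3.61 = 5469.
FS_overturning = M_r/M_o = 5469/1150 = 4.754.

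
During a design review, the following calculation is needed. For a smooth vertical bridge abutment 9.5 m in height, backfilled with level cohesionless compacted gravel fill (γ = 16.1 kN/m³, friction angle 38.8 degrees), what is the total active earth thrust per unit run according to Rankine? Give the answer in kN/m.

167 kN/m

K_a = tan²(45° − φ/2) = 0.2296.
P_a = ½ K_a γ H² = 0.5 × 0.2296 × 16.1 × 9.5² = 166.8 kN/m.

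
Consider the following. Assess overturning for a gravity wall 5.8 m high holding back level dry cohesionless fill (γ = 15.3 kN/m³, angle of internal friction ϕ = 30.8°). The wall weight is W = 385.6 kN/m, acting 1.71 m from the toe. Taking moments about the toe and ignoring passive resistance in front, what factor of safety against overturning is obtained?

4.11

K_a = tan²(45° − 30.8°/2) = 0.3227.
P_a = ½K_aγH² = 0.5×0.3227×15.3×5.8² = 83.05 kN/m, acting at H/3 = 1.933 m above the base.
Overturning moment M_o = P_a × H/3 = 83.05 × 1.933 = 160.6.
Resisting moment M_r = W × 1.71 = 385.6 × 1.71 = 659.4.
FS_overturning = M_r/M_o = 659.4/160.6 = 4.107.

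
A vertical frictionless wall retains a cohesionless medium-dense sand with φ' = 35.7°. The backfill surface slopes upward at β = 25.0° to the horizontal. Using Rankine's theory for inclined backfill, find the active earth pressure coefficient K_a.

K_a = cos β · (cos β − √(cos²β − cos²φ)) / (cos β + √(cos²β − cos²φ)).
cos β = 0.9063, cos φ = 0.8121, √(cos²β − cos²φ) = 0.4024.
K_a = 0.9063 × (0.9063 − 0.4024)/(0.9063 + 0.4024) = 0.3490.

0.349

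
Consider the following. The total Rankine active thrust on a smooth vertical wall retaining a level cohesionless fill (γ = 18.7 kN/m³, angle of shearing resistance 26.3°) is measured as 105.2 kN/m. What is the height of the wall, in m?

K_a = 0.3859. P_a = ½ K_a γ H² ⇒ H = √(2P_a/(K_a γ)).
H = √(2×105.2/(0.3859×18.7)) = 5.399 m.

5.40 m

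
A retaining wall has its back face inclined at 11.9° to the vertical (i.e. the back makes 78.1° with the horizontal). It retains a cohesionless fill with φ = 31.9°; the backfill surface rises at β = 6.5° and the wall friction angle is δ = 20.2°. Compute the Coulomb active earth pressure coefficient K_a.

0.408

K_a = sin²(α+φ) / [sin²α · sin(α−δ) · (1 + √{sin(φ+δ)sin(φ−β) / (sin(α−δ)sin(α+β))})²].
With α = 78.1°, φ = 31.9°, δ = 20.2°, β = 6.5°: K_a = 0.4080.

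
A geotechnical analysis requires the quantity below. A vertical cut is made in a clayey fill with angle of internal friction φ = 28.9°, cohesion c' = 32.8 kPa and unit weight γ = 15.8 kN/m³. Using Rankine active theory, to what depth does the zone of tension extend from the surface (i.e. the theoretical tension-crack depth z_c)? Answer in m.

K_a = tan²(45° − 28.9°/2) = 0.3484; √K_a = 0.5902.
The active pressure is zero where K_a γ z = 2c√K_a, so z_c = 2c/(γ√K_a) = 2×32.8/(15.8×0.5902) = 7.034 m.

7.03 m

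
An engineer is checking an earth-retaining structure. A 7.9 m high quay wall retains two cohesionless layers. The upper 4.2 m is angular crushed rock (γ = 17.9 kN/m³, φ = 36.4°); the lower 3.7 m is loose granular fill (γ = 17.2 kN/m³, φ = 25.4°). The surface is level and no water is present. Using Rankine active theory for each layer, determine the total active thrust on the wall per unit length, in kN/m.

K_a1 = tan²(45°−36.4°/2) = 0.2552; K_a2 = tan²(45°−25.4°/2) = 0.3996.
Layer 1: σ at base = K_a1 γ₁ h₁ = 19.18 kPa; P₁ = ½×19.18×4.2 = 40.28.
Layer 2: σ_v at top = γ₁h₁ = 75.18; σ_h top = K_a2×75.18 = 30.05; σ_h base = K_a2×(75.18+17.2×3.7) = 55.48.
P₂ = ½(30.05+55.48)×3.7 = 158.2. Total P_a = 40.28+158.2 = 198.5 kN/m.

199 kN/m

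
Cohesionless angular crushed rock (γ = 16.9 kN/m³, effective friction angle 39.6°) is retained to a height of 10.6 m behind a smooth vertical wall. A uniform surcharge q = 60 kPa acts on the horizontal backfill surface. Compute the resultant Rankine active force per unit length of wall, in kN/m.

K_a = tan²(45° − φ/2) = 0.2214.
Soil triangle: ½ K_a γ H² = 0.5×0.2214×16.9×10.6² = 210.2 kN/m.
Surcharge rectangle: K_a q H = 0.2214×60×10.6 = 140.8 kN/m.
Total = 210.2 + 140.8 = 351.1 kN/m.

351 kN/m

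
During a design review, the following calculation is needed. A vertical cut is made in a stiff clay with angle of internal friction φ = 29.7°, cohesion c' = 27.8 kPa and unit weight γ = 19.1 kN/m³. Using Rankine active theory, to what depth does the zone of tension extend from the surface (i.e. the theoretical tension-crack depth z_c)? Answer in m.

5.01 m

K_a = tan²(45° − 29.7°/2) = 0.3374; √K_a = 0.5808.
The active pressure is zero where K_a γ z = 2c√K_a, so z_c = 2c/(γ√K_a) = 2×27.8/(19.1×0.5808) = 5.012 m.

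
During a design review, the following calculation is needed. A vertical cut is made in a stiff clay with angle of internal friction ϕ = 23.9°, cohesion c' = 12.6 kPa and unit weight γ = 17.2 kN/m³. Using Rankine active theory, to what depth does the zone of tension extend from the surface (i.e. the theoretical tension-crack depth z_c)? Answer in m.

K_a = tan²(45° − 23.9°/2) = 0.4233; √K_a = 0.6506.
The active pressure is zero where K_a γ z = 2c√K_a, so z_c = 2c/(γ√K_a) = 2×12.6/(17.2×0.6506) = 2.252 m.

2.25 m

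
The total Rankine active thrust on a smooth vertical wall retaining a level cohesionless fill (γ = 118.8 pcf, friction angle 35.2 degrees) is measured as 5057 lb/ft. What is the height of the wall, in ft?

17.8 ft

K_a = 0.2687. P_a = ½ K_a γ H² ⇒ H = √(2P_a/(K_a γ)).
H = √(2×5057/(0.2687×118.8)) = 17.80 ft.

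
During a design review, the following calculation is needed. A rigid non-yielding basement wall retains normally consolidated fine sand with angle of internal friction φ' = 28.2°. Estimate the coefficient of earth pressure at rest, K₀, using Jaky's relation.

0.527

K₀ = 1 − sin φ' = 1 − sin 28.2° = 0.5274.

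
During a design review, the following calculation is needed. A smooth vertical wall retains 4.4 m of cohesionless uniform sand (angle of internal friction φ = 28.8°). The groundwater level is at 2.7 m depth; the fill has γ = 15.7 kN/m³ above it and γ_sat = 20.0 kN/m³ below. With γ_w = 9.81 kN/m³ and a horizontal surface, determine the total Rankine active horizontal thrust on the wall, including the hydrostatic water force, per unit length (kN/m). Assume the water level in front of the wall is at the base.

K_a = tan²(45° − φ/2) = 0.3498.
γ' = 20.0 − 9.81 = 10.19 kN/m³. Depth below WT = 1.7 m.
σ'_h at WT = K_a γ d_w = 14.83 kPa; at base = 14.83 + K_a γ' × 1.7 = 20.88 kPa.
P₁ (0–2.7 m) = ½×14.83×2.7 = 20.02. P₂ (2.7–4.4 m) = ½(14.83+20.88)×1.7 = 30.35.
P_w = ½ γ_w h₂² = 0.5×9.81×1.7² = 14.18. Total = 20.02+30.35+14.18 = 64.54 kN/m.

64.5 kN/m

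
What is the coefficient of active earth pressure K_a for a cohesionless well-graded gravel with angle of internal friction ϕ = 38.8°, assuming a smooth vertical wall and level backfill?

K_a = tan²(45° − φ/2) = tan²(25.60°) = 0.2296.

0.230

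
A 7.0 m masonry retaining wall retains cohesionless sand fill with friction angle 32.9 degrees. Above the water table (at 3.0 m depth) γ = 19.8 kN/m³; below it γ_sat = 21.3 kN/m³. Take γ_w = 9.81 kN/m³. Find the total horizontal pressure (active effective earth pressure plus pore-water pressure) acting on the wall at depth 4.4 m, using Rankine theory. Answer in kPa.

36.1 kPa

K_a = (1 − sin φ)/(1 + sin φ) = 0.2960.
γ' = 21.3 − 9.81 = 11.49 kN/m³.
Effective vertical stress at 4.4 m: σ'_v = 19.8×3.0 + 11.49×1.40 = 75.49 kPa.
σ'_h = K_a σ'_v = 0.2960 × 75.49 = 22.35 kPa; u = γ_w × 1.40 = 13.73 kPa.
Total σ_h = 22.35 + 13.73 = 36.08 kPa.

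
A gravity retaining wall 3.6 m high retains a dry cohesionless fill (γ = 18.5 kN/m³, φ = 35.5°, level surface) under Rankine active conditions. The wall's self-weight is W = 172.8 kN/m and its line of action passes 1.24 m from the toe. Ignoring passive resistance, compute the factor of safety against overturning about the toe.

5.62

K_a = tan²(45° − 35.5°/2) = 0.2653.
P_a = ½K_aγH² = 0.5×0.2653×18.5×3.6² = 31.80 kN/m, acting at H/3 = 1.200 m above the base.
Overturning moment M_o = P_a × H/3 = 31.80 × 1.200 = 38.16.
Resisting moment M_r = W × 1.24 = 172.8 × 1.24 = 214.3.
FS_overturning = M_r/M_o = 214.3/38.16 = 5.615.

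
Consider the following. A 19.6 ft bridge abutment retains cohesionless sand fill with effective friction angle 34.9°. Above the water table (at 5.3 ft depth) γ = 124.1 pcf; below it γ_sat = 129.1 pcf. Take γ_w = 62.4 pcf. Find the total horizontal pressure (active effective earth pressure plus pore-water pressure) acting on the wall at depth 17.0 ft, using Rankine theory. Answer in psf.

K_a = (1 − sin φ)/(1 + sin φ) = 0.2721.
γ' = 129.1 − 62.4 = 66.70 pcf.
Effective vertical stress at 17.0 ft: σ'_v = 124.1×5.3 + 66.70×11.7 = 1438 psf.
σ'_h = K_a σ'_v = 0.2721 × 1438 = 391.4 psf; u = γ_w × 11.7 = 730.1 psf.
Total σ_h = 391.4 + 730.1 = 1121 psf.

1120 psf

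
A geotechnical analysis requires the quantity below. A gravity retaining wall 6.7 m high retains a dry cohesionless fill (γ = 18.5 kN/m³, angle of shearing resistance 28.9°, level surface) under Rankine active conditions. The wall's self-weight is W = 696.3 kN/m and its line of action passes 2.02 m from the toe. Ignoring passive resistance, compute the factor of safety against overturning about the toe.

4.35

K_a = tan²(45° − 28.9°/2) = 0.3484.
P_a = ½K_aγH² = 0.5×0.3484×18.5×6.7² = 144.7 kN/m, acting at H/3 = 2.233 m above the base.
Overturning moment M_o = P_a × H/3 = 144.7 × 2.233 = 323.1.
Resisting moment M_r = W × 2.02 = 696.3 × 2.02 = 1407.
FS_overturning = M_r/M_o = 1407/323.1 = 4.354.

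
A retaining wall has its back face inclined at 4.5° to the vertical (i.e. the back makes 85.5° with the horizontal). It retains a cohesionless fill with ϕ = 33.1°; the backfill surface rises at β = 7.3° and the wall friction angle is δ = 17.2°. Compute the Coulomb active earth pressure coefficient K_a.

K_a = sin²(α+φ) / [sin²α · sin(α−δ) · (1 + √{sin(φ+δ)sin(φ−β) / (sin(α−δ)sin(α+β))})²].
With α = 85.5°, φ = 33.1°, δ = 17.2°, β = 7.3°: K_a = 0.3258.

0.326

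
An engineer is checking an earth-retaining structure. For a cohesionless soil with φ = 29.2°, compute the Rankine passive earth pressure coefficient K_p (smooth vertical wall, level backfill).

2.91

K_p = (1 + sin φ)/(1 − sin φ) = tan²(45° + 29.2°/2) = 2.905.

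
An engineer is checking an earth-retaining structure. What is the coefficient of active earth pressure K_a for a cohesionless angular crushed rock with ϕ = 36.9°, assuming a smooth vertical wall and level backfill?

0.250

K_a = (1 − sin φ)/(1 + sin φ) = (1 − sin 36.9°)/(1 + sin 36.9°) = 0.2497.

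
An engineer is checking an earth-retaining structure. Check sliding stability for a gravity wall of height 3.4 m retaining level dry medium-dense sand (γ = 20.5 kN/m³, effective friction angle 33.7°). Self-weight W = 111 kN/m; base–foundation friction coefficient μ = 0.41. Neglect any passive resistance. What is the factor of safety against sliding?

1.34

K_a = tan²(45° − 33.7°/2) = 0.2863.
P_a = ½K_aγH² = 0.5×0.2863×20.5×3.4² = 33.92 kN/m, acting at H/3 = 1.133 m above the base.
FS_sliding = μW / P_a = 0.41×111 / 33.92 = 1.342.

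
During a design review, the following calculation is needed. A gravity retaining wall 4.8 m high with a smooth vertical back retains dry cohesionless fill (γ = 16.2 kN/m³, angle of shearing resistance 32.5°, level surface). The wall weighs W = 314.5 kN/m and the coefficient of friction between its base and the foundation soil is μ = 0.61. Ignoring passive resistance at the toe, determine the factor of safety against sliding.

3.42

K_a = tan²(45° − 32.5°/2) = 0.3010.
P_a = ½K_aγH² = 0.5×0.3010×16.2×4.8² = 56.17 kN/m, acting at H/3 = 1.600 m above the base.
FS_sliding = μW / P_a = 0.61×314.5 / 56.17 = 3.415.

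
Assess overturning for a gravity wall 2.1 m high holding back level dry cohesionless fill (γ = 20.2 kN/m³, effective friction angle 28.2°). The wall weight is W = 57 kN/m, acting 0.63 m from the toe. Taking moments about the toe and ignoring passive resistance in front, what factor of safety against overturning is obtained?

3.22

K_a = tan²(45° − 28.2°/2) = 0.3582.
P_a = ½K_aγH² = 0.5×0.3582×20.2×2.1² = 15.95 kN/m, acting at H/3 = 0.7000 m above the base.
Overturning moment M_o = P_a × H/3 = 15.95 × 0.7000 = 11.17.
Resisting moment M_r = W × 0.63 = 57 × 0.63 = 35.91.
FS_overturning = M_r/M_o = 35.91/11.17 = 3.215.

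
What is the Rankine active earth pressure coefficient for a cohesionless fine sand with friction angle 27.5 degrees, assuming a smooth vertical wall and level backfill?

0.368

K_a = (1 − sin φ)/(1 + sin φ) = (1 − sin 27.5°)/(1 + sin 27.5°) = 0.3682.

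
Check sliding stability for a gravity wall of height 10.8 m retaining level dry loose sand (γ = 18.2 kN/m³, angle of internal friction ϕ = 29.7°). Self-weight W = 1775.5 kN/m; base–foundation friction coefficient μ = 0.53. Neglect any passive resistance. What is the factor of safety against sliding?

2.63

K_a = tan²(45° − 29.7°/2) = 0.3374.
P_a = ½K_aγH² = 0.5×0.3374×18.2×10.8² = 358.1 kN/m, acting at H/3 = 3.600 m above the base.
FS_sliding = μW / P_a = 0.53×1775.5 / 358.1 = 2.628.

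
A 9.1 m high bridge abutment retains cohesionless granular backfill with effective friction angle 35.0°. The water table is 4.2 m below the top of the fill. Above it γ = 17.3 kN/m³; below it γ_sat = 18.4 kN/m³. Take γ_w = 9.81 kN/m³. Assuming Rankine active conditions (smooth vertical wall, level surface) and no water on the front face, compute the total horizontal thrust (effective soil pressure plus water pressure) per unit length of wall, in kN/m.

284 kN/m

K_a = tan²(45° − φ/2) = 0.2710.
γ' = 18.4 − 9.81 = 8.590 kN/m³. Depth below WT = 4.9 m.
σ'_h at WT = K_a γ d_w = 19.69 kPa; at base = 19.69 + K_a γ' × 4.9 = 31.10 kPa.
P₁ (0–4.2 m) = ½×19.69×4.2 = 41.35. P₂ (4.2–9.1 m) = ½(19.69+31.10)×4.9 = 124.4.
P_w = ½ γ_w h₂² = 0.5×9.81×4.9² = 117.8. Total = 41.35+124.4+117.8 = 283.5 kN/m.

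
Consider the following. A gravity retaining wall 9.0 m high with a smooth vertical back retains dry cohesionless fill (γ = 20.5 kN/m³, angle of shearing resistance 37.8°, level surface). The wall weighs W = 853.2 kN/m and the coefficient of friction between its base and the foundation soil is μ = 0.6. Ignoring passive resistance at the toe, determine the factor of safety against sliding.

2.57

K_a = tan²(45° − 37.8°/2) = 0.2400.
P_a = ½K_aγH² = 0.5×0.2400×20.5×9.0² = 199.3 kN/m, acting at H/3 = 3.000 m above the base.
FS_sliding = μW / P_a = 0.6×853.2 / 199.3 = 2.569.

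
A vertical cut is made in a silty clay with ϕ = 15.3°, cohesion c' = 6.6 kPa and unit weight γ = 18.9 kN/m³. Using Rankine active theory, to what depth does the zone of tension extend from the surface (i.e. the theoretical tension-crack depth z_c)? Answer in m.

0.915 m

K_a = tan²(45° − 15.3°/2) = 0.5824; √K_a = 0.7632.
The active pressure is zero where K_a γ z = 2c√K_a, so z_c = 2c/(γ√K_a) = 2×6.6/(18.9×0.7632) = 0.9151 m.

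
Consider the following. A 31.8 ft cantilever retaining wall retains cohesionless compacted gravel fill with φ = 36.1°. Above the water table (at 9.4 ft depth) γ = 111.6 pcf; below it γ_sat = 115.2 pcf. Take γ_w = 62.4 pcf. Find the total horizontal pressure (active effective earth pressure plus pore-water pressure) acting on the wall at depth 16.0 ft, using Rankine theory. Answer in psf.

773 psf

K_a = (1 − sin φ)/(1 + sin φ) = 0.2585.
γ' = 115.2 − 62.4 = 52.80 pcf.
Effective vertical stress at 16.0 ft: σ'_v = 111.6×9.4 + 52.80×6.60 = 1398 psf.
σ'_h = K_a σ'_v = 0.2585 × 1398 = 361.3 psf; u = γ_w × 6.60 = 411.8 psf.
Total σ_h = 361.3 + 411.8 = 773.1 psf.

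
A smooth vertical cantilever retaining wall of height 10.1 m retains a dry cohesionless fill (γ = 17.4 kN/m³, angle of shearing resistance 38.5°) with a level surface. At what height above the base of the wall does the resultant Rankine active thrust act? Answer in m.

3.37 m

K_a = 0.2327.
The pressure distribution is triangular, so the resultant acts at H/3 above the base = 10.1/3 = 3.367 m.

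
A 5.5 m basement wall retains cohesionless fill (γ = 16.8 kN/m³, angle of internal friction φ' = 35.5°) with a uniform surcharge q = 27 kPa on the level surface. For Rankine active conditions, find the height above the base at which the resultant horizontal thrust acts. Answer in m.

K_a = 0.2653.
Triangular part P₁ = ½K_aγH² = 67.40 at H/3 = 1.833 m; rectangular part P₂ = K_a q H = 39.39 at H/2 = 2.750 m.
ȳ = (P₁·1.833 + P₂·2.750)/(P₁+P₂) = 2.171 m.

2.17 m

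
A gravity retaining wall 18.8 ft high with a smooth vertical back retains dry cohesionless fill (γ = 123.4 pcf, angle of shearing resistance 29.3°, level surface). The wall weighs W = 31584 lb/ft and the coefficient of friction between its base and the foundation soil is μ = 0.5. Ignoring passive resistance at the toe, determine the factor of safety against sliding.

K_a = tan²(45° − 29.3°/2) = 0.3428.
P_a = ½K_aγH² = 0.5×0.3428×123.4×18.8² = 7476 lb/ft, acting at H/3 = 6.267 ft above the base.
FS_sliding = μW / P_a = 0.5×31584 / 7476 = 2.112.

2.11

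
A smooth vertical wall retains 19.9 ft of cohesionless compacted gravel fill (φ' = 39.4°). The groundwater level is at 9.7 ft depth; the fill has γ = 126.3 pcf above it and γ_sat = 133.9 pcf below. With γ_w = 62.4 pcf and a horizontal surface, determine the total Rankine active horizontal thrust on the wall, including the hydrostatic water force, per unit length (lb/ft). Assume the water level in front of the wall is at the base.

K_a = tan²(45° − φ/2) = 0.2234.
γ' = 133.9 − 62.4 = 71.50 pcf. Depth below WT = 10.2 ft.
σ'_h at WT = K_a γ d_w = 273.7 psf; at base = 273.7 + K_a γ' × 10.2 = 436.7 psf.
P₁ (0–9.7 ft) = ½×273.7×9.7 = 1328. P₂ (9.7–19.9 ft) = ½(273.7+436.7)×10.2 = 3623.
P_w = ½ γ_w h₂² = 0.5×62.4×10.2² = 3246. Total = 1328+3623+3246 = 8197 lb/ft.

8200 lb/ft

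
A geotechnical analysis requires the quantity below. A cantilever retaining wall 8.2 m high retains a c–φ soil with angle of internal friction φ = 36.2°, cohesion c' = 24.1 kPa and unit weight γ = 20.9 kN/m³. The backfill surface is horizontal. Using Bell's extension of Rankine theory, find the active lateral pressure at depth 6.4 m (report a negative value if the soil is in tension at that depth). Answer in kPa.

9.97 kPa

K_a = (1 − sin φ)/(1 + sin φ) = 0.2574.
σ_a = K_a γ z − 2c√K_a = 0.2574×20.9×6.4 − 2×24.1×0.5073 = 9.974 kPa.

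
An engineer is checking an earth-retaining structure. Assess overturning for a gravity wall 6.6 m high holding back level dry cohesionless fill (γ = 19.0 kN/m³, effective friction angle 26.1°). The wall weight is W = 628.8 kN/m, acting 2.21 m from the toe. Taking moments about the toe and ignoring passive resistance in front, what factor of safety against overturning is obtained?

K_a = tan²(45° − 26.1°/2) = 0.3889.
P_a = ½K_aγH² = 0.5×0.3889×19.0×6.6² = 161.0 kN/m, acting at H/3 = 2.200 m above the base.
Overturning moment M_o = P_a × H/3 = 161.0 × 2.200 = 354.1.
Resisting moment M_r = W × 2.21 = 628.8 × 2.21 = 1390.
FS_overturning = M_r/M_o = 1390/354.1 = 3.924.

3.92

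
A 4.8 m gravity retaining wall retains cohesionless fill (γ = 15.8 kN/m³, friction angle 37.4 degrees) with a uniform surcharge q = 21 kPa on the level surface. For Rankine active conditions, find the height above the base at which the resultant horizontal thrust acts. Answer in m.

1.89 m

K_a = 0.2443.
Triangular part P₁ = ½K_aγH² = 44.46 at H/3 = 1.600 m; rectangular part P₂ = K_a q H = 24.62 at H/2 = 2.400 m.
ȳ = (P₁·1.600 + P₂·2.400)/(P₁+P₂) = 1.885 m.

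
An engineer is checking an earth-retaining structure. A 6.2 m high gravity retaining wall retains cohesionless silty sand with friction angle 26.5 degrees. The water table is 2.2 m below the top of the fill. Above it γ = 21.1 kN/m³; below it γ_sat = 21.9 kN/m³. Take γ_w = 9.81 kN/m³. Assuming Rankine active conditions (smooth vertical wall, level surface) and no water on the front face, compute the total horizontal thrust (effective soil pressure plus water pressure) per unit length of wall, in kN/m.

K_a = tan²(45° − φ/2) = 0.3829.
γ' = 21.9 − 9.81 = 12.09 kN/m³. Depth below WT = 4.0 m.
σ'_h at WT = K_a γ d_w = 17.78 kPa; at base = 17.78 + K_a γ' × 4.0 = 36.29 kPa.
P₁ (0–2.2 m) = ½×17.78×2.2 = 19.55. P₂ (2.2–6.2 m) = ½(17.78+36.29)×4.0 = 108.1.
P_w = ½ γ_w h₂² = 0.5×9.81×4.0² = 78.48. Total = 19.55+108.1+78.48 = 206.2 kN/m.

206 kN/m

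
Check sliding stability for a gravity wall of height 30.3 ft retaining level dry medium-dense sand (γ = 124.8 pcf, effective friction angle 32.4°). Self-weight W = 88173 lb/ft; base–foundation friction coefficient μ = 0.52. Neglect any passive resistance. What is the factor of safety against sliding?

2.65

K_a = tan²(45° − 32.4°/2) = 0.3022.
P_a = ½K_aγH² = 0.5×0.3022×124.8×30.3² = 17310 lb/ft, acting at H/3 = 10.10 ft above the base.
FS_sliding = μW / P_a = 0.52×88173 / 17310 = 2.648.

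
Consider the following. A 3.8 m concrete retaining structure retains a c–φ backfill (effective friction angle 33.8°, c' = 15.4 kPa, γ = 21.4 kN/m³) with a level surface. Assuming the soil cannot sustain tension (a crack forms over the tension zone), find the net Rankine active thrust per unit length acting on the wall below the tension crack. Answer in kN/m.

K_a = 0.2851; √K_a = 0.5340.
Tension-crack depth z_c = 2c/(γ√K_a) = 2×15.4/(21.4×0.5340) = 2.695 m.
σ_a at base = K_a γ H − 2c√K_a = 0.2851×21.4×3.8 − 2×15.4×0.5340 = 6.739 kPa.
P_a = ½ × 6.739 × (H − z_c) = 0.5×6.739×1.105 = 3.722 kN/m.

3.72 kN/m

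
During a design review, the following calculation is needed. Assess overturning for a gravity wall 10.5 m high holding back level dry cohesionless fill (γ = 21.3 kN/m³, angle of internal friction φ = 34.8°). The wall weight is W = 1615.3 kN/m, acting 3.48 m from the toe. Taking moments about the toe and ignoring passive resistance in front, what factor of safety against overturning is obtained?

K_a = tan²(45° − 34.8°/2) = 0.2733.
P_a = ½K_aγH² = 0.5×0.2733×21.3×10.5² = 320.9 kN/m, acting at H/3 = 3.500 m above the base.
Overturning moment M_o = P_a × H/3 = 320.9 × 3.500 = 1123.
Resisting moment M_r = W × 3.48 = 1615.3 × 3.48 = 5621.
FS_overturning = M_r/M_o = 5621/1123 = 5.005.

5.00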